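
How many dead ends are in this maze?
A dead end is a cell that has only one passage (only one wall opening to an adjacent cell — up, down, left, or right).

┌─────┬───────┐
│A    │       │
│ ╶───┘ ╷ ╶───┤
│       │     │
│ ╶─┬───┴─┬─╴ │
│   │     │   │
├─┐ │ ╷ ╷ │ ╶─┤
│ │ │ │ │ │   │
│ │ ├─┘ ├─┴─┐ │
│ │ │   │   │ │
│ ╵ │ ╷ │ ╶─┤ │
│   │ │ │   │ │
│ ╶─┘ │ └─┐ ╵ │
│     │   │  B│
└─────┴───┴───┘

Checking each cell for number of passages:

Dead ends found at positions:
  (0, 2)
  (0, 6)
  (3, 0)
  (3, 2)
  (3, 4)
  (4, 5)
  (6, 4)
Total dead ends: 7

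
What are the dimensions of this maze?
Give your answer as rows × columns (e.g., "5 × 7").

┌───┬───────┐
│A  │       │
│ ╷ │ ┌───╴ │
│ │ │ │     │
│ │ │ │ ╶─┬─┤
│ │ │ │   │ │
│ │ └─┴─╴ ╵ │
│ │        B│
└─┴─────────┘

Counting the maze dimensions:
Rows (vertical): 4
Columns (horizontal): 6
Dimensions: 4 × 6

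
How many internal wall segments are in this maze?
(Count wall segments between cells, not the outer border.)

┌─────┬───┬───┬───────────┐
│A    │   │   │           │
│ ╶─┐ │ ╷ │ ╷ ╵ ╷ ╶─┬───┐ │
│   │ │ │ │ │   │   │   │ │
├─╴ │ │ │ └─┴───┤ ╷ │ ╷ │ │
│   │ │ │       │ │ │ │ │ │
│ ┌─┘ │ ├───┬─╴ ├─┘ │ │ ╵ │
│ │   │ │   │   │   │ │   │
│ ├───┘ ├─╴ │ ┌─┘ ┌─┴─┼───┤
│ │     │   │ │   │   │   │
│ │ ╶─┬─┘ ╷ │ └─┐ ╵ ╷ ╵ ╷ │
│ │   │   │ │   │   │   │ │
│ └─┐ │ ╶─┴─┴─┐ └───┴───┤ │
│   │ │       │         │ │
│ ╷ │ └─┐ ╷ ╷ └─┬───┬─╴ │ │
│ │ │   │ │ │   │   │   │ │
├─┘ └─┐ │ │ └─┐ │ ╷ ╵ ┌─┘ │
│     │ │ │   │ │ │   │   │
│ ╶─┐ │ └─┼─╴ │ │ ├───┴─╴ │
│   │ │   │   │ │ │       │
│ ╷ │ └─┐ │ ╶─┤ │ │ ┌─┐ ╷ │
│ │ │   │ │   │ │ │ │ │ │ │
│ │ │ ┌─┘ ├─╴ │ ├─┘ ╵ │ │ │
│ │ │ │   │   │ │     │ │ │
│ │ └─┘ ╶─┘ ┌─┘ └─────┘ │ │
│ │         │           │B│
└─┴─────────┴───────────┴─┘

Counting internal wall segments:
Total internal walls: 144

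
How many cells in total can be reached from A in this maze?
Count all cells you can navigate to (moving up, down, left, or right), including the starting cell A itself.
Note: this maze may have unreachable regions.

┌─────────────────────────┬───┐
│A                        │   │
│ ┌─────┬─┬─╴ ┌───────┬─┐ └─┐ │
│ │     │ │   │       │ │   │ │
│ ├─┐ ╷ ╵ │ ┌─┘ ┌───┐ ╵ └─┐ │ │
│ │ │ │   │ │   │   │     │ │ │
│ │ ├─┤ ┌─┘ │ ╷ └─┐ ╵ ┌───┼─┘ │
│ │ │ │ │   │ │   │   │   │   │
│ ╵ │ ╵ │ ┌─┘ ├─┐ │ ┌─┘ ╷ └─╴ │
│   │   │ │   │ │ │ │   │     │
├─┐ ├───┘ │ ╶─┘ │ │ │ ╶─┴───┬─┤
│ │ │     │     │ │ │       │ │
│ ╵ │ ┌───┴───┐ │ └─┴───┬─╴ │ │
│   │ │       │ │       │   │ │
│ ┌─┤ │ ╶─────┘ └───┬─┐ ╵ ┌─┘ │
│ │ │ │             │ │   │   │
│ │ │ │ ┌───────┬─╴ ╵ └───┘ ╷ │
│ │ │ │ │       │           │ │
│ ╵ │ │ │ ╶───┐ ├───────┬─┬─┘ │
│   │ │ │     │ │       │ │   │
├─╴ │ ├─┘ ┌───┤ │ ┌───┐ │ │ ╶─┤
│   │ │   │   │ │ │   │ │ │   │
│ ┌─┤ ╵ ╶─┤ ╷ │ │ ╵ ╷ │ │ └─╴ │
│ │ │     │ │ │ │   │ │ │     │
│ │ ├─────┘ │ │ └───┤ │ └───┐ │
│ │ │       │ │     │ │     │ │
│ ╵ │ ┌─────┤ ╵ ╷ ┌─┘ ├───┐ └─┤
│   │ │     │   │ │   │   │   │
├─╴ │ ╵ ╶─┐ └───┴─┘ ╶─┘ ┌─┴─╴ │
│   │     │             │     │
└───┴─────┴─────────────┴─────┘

Using BFS/flood-fill to find all reachable cells from A:
Maze size: 15 × 15 = 225 total cells
99 cell(s) are walled off and cannot be reached from A.
Reachable cells: 126

Reachable region (· marks reachable cells):

┌─────────────────────────┬───┐
│A · · · · · · · · · · · ·│   │
│ ┌─────┬─┬─╴ ┌───────┬─┐ └─┐ │
│·│     │ │· ·│       │ │· ·│ │
│ ├─┐ ╷ ╵ │ ┌─┘ ┌───┐ ╵ └─┐ │ │
│·│·│ │   │·│   │   │     │·│ │
│ │ ├─┤ ┌─┘ │ ╷ └─┐ ╵ ┌───┼─┘ │
│·│·│ │ │· ·│ │   │   │   │   │
│ ╵ │ ╵ │ ┌─┘ ├─┐ │ ┌─┘ ╷ └─╴ │
│· ·│   │·│   │ │ │ │   │     │
├─┐ ├───┘ │ ╶─┘ │ │ │ ╶─┴───┬─┤
│·│·│· · ·│     │ │ │       │ │
│ ╵ │ ┌───┴───┐ │ └─┴───┬─╴ │ │
│· ·│·│       │ │       │   │ │
│ ┌─┤ │ ╶─────┘ └───┬─┐ ╵ ┌─┘ │
│·│·│·│             │ │   │   │
│ │ │ │ ┌───────┬─╴ ╵ └───┘ ╷ │
│·│·│·│ │· · · ·│           │ │
│ ╵ │ │ │ ╶───┐ ├───────┬─┬─┘ │
│· ·│·│ │· · ·│·│· · · ·│ │   │
├─╴ │ ├─┘ ┌───┤ │ ┌───┐ │ │ ╶─┤
│· ·│·│· ·│· ·│·│·│· ·│·│ │   │
│ ┌─┤ ╵ ╶─┤ ╷ │ │ ╵ ╷ │ │ └─╴ │
│·│·│· · ·│·│·│·│· ·│·│·│     │
│ │ ├─────┘ │ │ └───┤ │ └───┐ │
│·│·│· · · ·│·│· · ·│·│· · ·│ │
│ ╵ │ ┌─────┤ ╵ ╷ ┌─┘ ├───┐ └─┤
│· ·│·│· · ·│· ·│·│· ·│· ·│· ·│
├─╴ │ ╵ ╶─┐ └───┴─┘ ╶─┘ ┌─┴─╴ │
│· ·│· · ·│· · · · · · ·│· · ·│
└───┴─────┴─────────────┴─────┘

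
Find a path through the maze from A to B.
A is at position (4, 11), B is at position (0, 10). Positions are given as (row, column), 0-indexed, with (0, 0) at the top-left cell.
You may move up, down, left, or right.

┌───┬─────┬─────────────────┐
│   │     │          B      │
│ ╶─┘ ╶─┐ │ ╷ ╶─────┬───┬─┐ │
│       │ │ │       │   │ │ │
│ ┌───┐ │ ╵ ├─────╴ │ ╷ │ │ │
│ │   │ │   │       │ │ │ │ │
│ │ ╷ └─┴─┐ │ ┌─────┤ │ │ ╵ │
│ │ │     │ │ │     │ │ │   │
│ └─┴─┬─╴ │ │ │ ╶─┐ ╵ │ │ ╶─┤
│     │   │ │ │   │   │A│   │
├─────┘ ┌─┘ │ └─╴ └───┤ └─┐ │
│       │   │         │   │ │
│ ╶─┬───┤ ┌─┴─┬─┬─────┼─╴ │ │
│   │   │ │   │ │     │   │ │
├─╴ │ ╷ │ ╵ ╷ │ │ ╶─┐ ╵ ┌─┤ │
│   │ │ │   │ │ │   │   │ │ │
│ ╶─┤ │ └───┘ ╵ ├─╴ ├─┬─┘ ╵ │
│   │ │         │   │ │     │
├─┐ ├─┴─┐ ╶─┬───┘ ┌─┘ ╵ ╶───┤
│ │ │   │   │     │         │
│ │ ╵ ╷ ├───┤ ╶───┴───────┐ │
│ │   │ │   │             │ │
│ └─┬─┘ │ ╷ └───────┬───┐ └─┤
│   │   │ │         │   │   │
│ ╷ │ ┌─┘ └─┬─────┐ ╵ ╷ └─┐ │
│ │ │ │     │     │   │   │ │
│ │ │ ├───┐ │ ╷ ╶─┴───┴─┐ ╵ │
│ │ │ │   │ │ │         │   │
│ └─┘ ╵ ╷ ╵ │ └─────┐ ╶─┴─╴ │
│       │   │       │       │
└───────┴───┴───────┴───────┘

Finding the shortest path from (4, 11) to (0, 10):
Path length: 31 steps
Directions: up → up → up → left → down → down → down → left → up → left → left → down → right → down → left → left → up → up → up → right → right → right → up → left → left → left → up → right → right → right → right

Solution:

┌───┬─────┬─────────────────┐
│   │     │  ↱ → → → B      │
│ ╶─┘ ╶─┐ │ ╷ ╶─────┬───┬─┐ │
│       │ │ │↑ ← ← ↰│↓ ↰│ │ │
│ ┌───┐ │ ╵ ├─────╴ │ ╷ │ │ │
│ │   │ │   │↱ → → ↑│↓│↑│ │ │
│ │ ╷ └─┴─┐ │ ┌─────┤ │ │ ╵ │
│ │ │     │ │↑│↓ ← ↰│↓│↑│   │
│ └─┴─┬─╴ │ │ │ ╶─┐ ╵ │ │ ╶─┤
│     │   │ │↑│↳ ↓│↑ ↲│A│   │
├─────┘ ┌─┘ │ └─╴ └───┤ └─┐ │
│       │   │↑ ← ↲    │   │ │
│ ╶─┬───┤ ┌─┴─┬─┬─────┼─╴ │ │
│   │   │ │   │ │     │   │ │
├─╴ │ ╷ │ ╵ ╷ │ │ ╶─┐ ╵ ┌─┤ │
│   │ │ │   │ │ │   │   │ │ │
│ ╶─┤ │ └───┘ ╵ ├─╴ ├─┬─┘ ╵ │
│   │ │         │   │ │     │
├─┐ ├─┴─┐ ╶─┬───┘ ┌─┘ ╵ ╶───┤
│ │ │   │   │     │         │
│ │ ╵ ╷ ├───┤ ╶───┴───────┐ │
│ │   │ │   │             │ │
│ └─┬─┘ │ ╷ └───────┬───┐ └─┤
│   │   │ │         │   │   │
│ ╷ │ ┌─┘ └─┬─────┐ ╵ ╷ └─┐ │
│ │ │ │     │     │   │   │ │
│ │ │ ├───┐ │ ╷ ╶─┴───┴─┐ ╵ │
│ │ │ │   │ │ │         │   │
│ └─┘ ╵ ╷ ╵ │ └─────┐ ╶─┴─╴ │
│       │   │       │       │
└───────┴───┴───────┴───────┘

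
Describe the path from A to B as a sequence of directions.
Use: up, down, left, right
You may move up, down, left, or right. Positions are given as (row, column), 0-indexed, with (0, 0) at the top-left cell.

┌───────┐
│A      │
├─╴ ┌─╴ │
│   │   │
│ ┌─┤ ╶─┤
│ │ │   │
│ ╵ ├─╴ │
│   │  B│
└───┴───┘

Finding the path and converting it to directions:
Path through cells: (0,0) → (0,1) → (0,2) → (0,3) → (1,3) → (1,2) → (2,2) → (2,3) → (3,3)
Directions: right, right, right, down, left, down, right, down

Solution:

┌───────┐
│A → → ↓│
├─╴ ┌─╴ │
│   │↓ ↲│
│ ┌─┤ ╶─┤
│ │ │↳ ↓│
│ ╵ ├─╴ │
│   │  B│
└───┴───┘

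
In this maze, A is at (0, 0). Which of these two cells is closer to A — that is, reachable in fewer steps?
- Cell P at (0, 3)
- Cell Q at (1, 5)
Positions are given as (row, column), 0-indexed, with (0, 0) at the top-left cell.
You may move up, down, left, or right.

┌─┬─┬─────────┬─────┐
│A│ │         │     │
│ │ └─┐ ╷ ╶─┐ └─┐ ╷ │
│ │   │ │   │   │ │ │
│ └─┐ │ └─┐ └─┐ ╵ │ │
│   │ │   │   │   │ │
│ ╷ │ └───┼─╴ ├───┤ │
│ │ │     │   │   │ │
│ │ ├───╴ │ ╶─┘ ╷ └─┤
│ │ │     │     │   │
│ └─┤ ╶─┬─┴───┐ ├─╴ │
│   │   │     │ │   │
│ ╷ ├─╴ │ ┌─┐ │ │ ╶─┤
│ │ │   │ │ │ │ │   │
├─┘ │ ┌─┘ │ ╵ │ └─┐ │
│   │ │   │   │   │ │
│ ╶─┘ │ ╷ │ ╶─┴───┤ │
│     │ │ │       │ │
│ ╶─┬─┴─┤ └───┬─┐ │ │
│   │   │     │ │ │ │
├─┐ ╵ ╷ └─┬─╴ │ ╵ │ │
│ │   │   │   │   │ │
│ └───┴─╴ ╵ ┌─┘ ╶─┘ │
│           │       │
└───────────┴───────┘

Shortest path A → P at (0, 3): 67 steps
Shortest path A → Q at (1, 5): 64 steps

Q is closer (64 steps vs 67 steps).

Path to P:

┌─┬─┬─────────┬─────┐
│A│ │  P ↰    │     │
│ │ └─┐ ╷ ╶─┐ └─┐ ╷ │
│↓│   │ │↑ ↰│   │ │ │
│ └─┐ │ └─┐ └─┐ ╵ │ │
│↓  │ │   │↑ ↰│   │ │
│ ╷ │ └───┼─╴ ├───┤ │
│↓│ │     │↱ ↑│↓ ↰│ │
│ │ ├───╴ │ ╶─┘ ╷ └─┤
│↓│ │     │↑ ← ↲│↑ ↰│
│ └─┤ ╶─┬─┴───┐ ├─╴ │
│↳ ↓│   │↱ → ↓│ │↱ ↑│
│ ╷ ├─╴ │ ┌─┐ │ │ ╶─┤
│ │↓│   │↑│ │↓│ │↑ ↰│
├─┘ │ ┌─┘ │ ╵ │ └─┐ │
│↓ ↲│ │  ↑│↓ ↲│   │↑│
│ ╶─┘ │ ╷ │ ╶─┴───┤ │
│↓    │ │↑│↳ → → ↓│↑│
│ ╶─┬─┴─┤ └───┬─┐ │ │
│↳ ↓│↱ ↓│↑ ← ↰│ │↓│↑│
├─┐ ╵ ╷ └─┬─╴ │ ╵ │ │
│ │↳ ↑│↳ ↓│↱ ↑│↓ ↲│↑│
│ └───┴─╴ ╵ ┌─┘ ╶─┘ │
│        ↳ ↑│  ↳ → ↑│
└───────────┴───────┘

Path to Q:

┌─┬─┬─────────┬─────┐
│A│ │         │     │
│ │ └─┐ ╷ ╶─┐ └─┐ ╷ │
│↓│   │ │  Q│   │ │ │
│ └─┐ │ └─┐ └─┐ ╵ │ │
│↓  │ │   │↑ ↰│   │ │
│ ╷ │ └───┼─╴ ├───┤ │
│↓│ │     │↱ ↑│↓ ↰│ │
│ │ ├───╴ │ ╶─┘ ╷ └─┤
│↓│ │     │↑ ← ↲│↑ ↰│
│ └─┤ ╶─┬─┴───┐ ├─╴ │
│↳ ↓│   │↱ → ↓│ │↱ ↑│
│ ╷ ├─╴ │ ┌─┐ │ │ ╶─┤
│ │↓│   │↑│ │↓│ │↑ ↰│
├─┘ │ ┌─┘ │ ╵ │ └─┐ │
│↓ ↲│ │  ↑│↓ ↲│   │↑│
│ ╶─┘ │ ╷ │ ╶─┴───┤ │
│↓    │ │↑│↳ → → ↓│↑│
│ ╶─┬─┴─┤ └───┬─┐ │ │
│↳ ↓│↱ ↓│↑ ← ↰│ │↓│↑│
├─┐ ╵ ╷ └─┬─╴ │ ╵ │ │
│ │↳ ↑│↳ ↓│↱ ↑│↓ ↲│↑│
│ └───┴─╴ ╵ ┌─┘ ╶─┘ │
│        ↳ ↑│  ↳ → ↑│
└───────────┴───────┘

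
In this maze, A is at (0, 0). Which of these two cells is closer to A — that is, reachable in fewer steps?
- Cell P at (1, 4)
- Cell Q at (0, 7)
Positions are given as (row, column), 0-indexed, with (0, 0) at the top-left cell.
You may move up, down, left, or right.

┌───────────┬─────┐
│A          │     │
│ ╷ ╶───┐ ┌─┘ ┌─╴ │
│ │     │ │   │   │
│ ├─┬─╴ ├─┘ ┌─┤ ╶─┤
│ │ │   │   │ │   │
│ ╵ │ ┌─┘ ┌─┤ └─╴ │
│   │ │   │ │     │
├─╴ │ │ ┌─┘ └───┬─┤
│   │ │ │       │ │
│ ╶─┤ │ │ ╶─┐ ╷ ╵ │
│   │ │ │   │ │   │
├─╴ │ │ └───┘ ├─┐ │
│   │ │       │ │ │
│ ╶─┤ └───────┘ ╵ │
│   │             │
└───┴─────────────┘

Shortest path A → P at (1, 4): 5 steps
Shortest path A → Q at (0, 7): 37 steps

P is closer (5 steps vs 37 steps).

Path to P:

┌───────────┬─────┐
│A → → → ↓  │     │
│ ╷ ╶───┐ ┌─┘ ┌─╴ │
│ │     │P│   │   │
│ ├─┬─╴ ├─┘ ┌─┤ ╶─┤
│ │ │   │   │ │   │
│ ╵ │ ┌─┘ ┌─┤ └─╴ │
│   │ │   │ │     │
├─╴ │ │ ┌─┘ └───┬─┤
│   │ │ │       │ │
│ ╶─┤ │ │ ╶─┐ ╷ ╵ │
│   │ │ │   │ │   │
├─╴ │ │ └───┘ ├─┐ │
│   │ │       │ │ │
│ ╶─┤ └───────┘ ╵ │
│   │             │
└───┴─────────────┘

Path to Q:

┌───────────┬─────┐
│A ↓        │↱ Q  │
│ ╷ ╶───┐ ┌─┘ ┌─╴ │
│ │↳ → ↓│ │↱ ↑│   │
│ ├─┬─╴ ├─┘ ┌─┤ ╶─┤
│ │ │↓ ↲│↱ ↑│ │   │
│ ╵ │ ┌─┘ ┌─┤ └─╴ │
│   │↓│↱ ↑│ │     │
├─╴ │ │ ┌─┘ └───┬─┤
│   │↓│↑│    ↓ ↰│ │
│ ╶─┤ │ │ ╶─┐ ╷ ╵ │
│   │↓│↑│   │↓│↑ ↰│
├─╴ │ │ └───┘ ├─┐ │
│   │↓│↑ ← ← ↲│ │↑│
│ ╶─┤ └───────┘ ╵ │
│   │↳ → → → → → ↑│
└───┴─────────────┘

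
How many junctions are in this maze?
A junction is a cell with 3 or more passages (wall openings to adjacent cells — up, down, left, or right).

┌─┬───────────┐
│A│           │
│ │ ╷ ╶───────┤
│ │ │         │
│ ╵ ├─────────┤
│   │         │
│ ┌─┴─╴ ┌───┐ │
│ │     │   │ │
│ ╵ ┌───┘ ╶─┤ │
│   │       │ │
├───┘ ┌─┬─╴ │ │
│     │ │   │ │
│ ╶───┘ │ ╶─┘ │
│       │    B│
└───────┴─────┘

Checking each cell for number of passages:

Junctions found (3+ passages):
  (0, 2): 3 passages
  (2, 0): 3 passages
  (2, 3): 3 passages
  (4, 4): 3 passages
Total junctions: 4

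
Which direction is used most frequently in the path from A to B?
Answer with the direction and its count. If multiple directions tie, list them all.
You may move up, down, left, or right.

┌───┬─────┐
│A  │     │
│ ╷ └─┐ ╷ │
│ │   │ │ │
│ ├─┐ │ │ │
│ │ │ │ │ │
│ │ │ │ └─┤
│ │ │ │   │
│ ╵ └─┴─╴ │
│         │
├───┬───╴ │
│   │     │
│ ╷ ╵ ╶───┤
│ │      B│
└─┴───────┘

Directions: down, down, down, down, right, right, right, right, down, left, left, down, right, right
Counts: {'down': 6, 'right': 6, 'left': 2}
Most common: down and right (tied at 6 times each)

Solution:

┌───┬─────┐
│A  │     │
│ ╷ └─┐ ╷ │
│↓│   │ │ │
│ ├─┐ │ │ │
│↓│ │ │ │ │
│ │ │ │ └─┤
│↓│ │ │   │
│ ╵ └─┴─╴ │
│↳ → → → ↓│
├───┬───╴ │
│   │↓ ← ↲│
│ ╷ ╵ ╶───┤
│ │  ↳ → B│
└─┴───────┘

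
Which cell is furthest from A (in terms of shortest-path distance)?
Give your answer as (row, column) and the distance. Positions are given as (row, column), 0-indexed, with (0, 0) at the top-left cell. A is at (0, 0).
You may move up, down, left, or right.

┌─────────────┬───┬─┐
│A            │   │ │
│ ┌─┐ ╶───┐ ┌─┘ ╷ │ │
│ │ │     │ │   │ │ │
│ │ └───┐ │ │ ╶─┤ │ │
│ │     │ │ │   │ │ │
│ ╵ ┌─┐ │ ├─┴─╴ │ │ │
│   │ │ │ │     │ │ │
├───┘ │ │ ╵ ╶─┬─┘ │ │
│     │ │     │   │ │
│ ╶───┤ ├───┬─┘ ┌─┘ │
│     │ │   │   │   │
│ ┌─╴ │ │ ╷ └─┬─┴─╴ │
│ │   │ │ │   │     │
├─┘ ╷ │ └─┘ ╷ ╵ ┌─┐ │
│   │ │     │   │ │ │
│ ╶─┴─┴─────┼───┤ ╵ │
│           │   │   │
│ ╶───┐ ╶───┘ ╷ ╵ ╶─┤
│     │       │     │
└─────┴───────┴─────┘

Computing BFS distances from A to all cells:
Furthest cell: (3, 2)
Distance: 47 steps

Path from A to the furthest cell:

┌─────────────┬───┬─┐
│A            │   │ │
│ ┌─┐ ╶───┐ ┌─┘ ╷ │ │
│↓│ │     │ │   │ │ │
│ │ └───┐ │ │ ╶─┤ │ │
│↓│↱ → ↓│ │ │   │ │ │
│ ╵ ┌─┐ │ ├─┴─╴ │ │ │
│↳ ↑│B│↓│ │     │ │ │
├───┘ │ │ ╵ ╶─┬─┘ │ │
│↱ → ↑│↓│     │   │ │
│ ╶───┤ ├───┬─┘ ┌─┘ │
│↑ ← ↰│↓│   │   │   │
│ ┌─╴ │ │ ╷ └─┬─┴─╴ │
│ │↱ ↑│↓│ │↱ ↓│↱ → ↓│
├─┘ ╷ │ └─┘ ╷ ╵ ┌─┐ │
│↱ ↑│ │↳ → ↑│↳ ↑│ │↓│
│ ╶─┴─┴─────┼───┤ ╵ │
│↑ ← ← ↰    │↓ ↰│↓ ↲│
│ ╶───┐ ╶───┘ ╷ ╵ ╶─┤
│     │↑ ← ← ↲│↑ ↲  │
└─────┴───────┴─────┘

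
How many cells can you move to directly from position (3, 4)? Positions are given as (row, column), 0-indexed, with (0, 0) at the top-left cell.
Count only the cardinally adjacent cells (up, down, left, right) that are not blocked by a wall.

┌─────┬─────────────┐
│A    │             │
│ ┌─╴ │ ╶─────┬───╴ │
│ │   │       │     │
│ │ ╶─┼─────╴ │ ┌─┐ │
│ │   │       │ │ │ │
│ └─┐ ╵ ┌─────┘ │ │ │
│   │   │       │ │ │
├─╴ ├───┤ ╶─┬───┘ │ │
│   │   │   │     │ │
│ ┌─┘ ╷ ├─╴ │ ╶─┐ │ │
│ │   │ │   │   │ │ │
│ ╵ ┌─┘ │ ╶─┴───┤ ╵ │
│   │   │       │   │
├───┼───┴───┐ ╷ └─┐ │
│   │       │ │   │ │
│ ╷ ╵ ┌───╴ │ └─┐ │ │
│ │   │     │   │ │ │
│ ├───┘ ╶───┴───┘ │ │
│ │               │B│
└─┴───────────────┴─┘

Checking passable neighbors of (3, 4):
Neighbors: (4, 4), (3, 5)
Count: 2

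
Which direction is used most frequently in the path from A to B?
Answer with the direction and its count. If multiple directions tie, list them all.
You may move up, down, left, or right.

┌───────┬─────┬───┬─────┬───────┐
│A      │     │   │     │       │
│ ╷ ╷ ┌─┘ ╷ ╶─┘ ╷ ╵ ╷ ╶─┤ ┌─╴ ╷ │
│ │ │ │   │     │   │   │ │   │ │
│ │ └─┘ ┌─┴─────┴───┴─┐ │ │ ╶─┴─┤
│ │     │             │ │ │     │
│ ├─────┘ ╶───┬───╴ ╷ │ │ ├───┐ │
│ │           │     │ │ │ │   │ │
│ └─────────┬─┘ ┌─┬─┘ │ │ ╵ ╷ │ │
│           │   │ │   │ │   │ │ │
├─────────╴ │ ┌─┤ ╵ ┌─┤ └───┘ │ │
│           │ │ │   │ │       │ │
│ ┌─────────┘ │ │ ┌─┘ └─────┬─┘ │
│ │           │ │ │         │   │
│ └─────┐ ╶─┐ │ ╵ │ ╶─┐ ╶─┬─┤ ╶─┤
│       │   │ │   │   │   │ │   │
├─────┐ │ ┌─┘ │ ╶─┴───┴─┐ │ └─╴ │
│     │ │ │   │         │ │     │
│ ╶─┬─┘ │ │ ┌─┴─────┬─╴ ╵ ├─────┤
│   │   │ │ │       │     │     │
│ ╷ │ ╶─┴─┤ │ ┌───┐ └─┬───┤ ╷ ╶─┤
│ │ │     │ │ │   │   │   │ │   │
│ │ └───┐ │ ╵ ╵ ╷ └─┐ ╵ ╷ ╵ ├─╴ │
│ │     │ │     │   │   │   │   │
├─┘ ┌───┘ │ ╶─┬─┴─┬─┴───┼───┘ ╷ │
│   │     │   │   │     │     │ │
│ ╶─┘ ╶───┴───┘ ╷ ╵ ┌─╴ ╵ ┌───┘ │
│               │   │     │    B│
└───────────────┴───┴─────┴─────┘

Directions: down, down, down, down, right, right, right, right, right, down, left, left, left, left, left, down, down, right, right, right, down, down, left, down, right, right, down, down, left, left, down, right, right, right, right, right, up, right, down, right, up, right, right, down, right, up, right, right, up, right, down, down
Counts: {'down': 17, 'right': 23, 'left': 8, 'up': 4}
Most common: right (23 times)

Solution:

┌───────┬─────┬───┬─────┬───────┐
│A      │     │   │     │       │
│ ╷ ╷ ┌─┘ ╷ ╶─┘ ╷ ╵ ╷ ╶─┤ ┌─╴ ╷ │
│↓│ │ │   │     │   │   │ │   │ │
│ │ └─┘ ┌─┴─────┴───┴─┐ │ │ ╶─┴─┤
│↓│     │             │ │ │     │
│ ├─────┘ ╶───┬───╴ ╷ │ │ ├───┐ │
│↓│           │     │ │ │ │   │ │
│ └─────────┬─┘ ┌─┬─┘ │ │ ╵ ╷ │ │
│↳ → → → → ↓│   │ │   │ │   │ │ │
├─────────╴ │ ┌─┤ ╵ ┌─┤ └───┘ │ │
│↓ ← ← ← ← ↲│ │ │   │ │       │ │
│ ┌─────────┘ │ │ ┌─┘ └─────┬─┘ │
│↓│           │ │ │         │   │
│ └─────┐ ╶─┐ │ ╵ │ ╶─┐ ╶─┬─┤ ╶─┤
│↳ → → ↓│   │ │   │   │   │ │   │
├─────┐ │ ┌─┘ │ ╶─┴───┴─┐ │ └─╴ │
│     │↓│ │   │         │ │     │
│ ╶─┬─┘ │ │ ┌─┴─────┬─╴ ╵ ├─────┤
│   │↓ ↲│ │ │       │     │     │
│ ╷ │ ╶─┴─┤ │ ┌───┐ └─┬───┤ ╷ ╶─┤
│ │ │↳ → ↓│ │ │   │   │   │ │   │
│ │ └───┐ │ ╵ ╵ ╷ └─┐ ╵ ╷ ╵ ├─╴ │
│ │     │↓│     │   │   │   │↱ ↓│
├─┘ ┌───┘ │ ╶─┬─┴─┬─┴───┼───┘ ╷ │
│   │↓ ← ↲│   │↱ ↓│↱ → ↓│↱ → ↑│↓│
│ ╶─┘ ╶───┴───┘ ╷ ╵ ┌─╴ ╵ ┌───┘ │
│    ↳ → → → → ↑│↳ ↑│  ↳ ↑│    B│
└───────────────┴───┴─────┴─────┘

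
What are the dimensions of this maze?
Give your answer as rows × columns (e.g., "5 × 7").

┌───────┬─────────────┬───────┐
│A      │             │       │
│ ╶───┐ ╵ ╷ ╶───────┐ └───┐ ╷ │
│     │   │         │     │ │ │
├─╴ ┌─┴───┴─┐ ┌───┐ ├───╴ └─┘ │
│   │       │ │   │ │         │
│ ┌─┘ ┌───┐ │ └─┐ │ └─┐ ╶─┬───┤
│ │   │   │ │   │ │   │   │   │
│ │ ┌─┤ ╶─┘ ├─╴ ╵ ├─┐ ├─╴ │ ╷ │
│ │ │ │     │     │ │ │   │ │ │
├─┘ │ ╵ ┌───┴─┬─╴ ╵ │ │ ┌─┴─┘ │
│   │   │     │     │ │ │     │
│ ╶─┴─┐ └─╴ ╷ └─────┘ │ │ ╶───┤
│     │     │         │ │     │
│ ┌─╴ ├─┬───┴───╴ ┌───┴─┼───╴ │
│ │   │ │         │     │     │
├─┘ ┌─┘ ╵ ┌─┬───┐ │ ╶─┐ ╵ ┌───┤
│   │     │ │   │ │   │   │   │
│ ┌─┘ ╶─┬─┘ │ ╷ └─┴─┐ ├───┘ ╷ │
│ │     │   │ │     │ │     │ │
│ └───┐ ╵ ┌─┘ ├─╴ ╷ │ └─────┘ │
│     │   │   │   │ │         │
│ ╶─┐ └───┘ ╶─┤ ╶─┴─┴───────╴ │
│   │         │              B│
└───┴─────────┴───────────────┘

Counting the maze dimensions:
Rows (vertical): 12
Columns (horizontal): 15
Dimensions: 12 × 15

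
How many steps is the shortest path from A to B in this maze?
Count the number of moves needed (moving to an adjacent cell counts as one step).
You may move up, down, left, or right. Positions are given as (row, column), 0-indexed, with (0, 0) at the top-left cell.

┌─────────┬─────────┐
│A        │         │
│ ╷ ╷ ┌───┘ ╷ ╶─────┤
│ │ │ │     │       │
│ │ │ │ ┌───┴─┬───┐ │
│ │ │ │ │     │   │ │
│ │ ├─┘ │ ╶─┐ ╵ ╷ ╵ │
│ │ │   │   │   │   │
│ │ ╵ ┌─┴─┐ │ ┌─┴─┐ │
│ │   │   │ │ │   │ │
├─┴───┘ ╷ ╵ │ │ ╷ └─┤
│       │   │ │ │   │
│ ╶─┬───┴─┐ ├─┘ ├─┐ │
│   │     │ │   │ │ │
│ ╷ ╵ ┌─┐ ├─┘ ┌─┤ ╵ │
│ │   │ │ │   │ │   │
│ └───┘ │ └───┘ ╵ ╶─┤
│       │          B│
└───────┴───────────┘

Using BFS to find shortest path:
Start: (0, 0), End: (8, 9)
Path found:
(0,0) → (0,1) → (1,1) → (2,1) → (3,1) → (4,1) → (4,2) → (3,2) → (3,3) → (2,3) → (1,3) → (1,4) → (1,5) → (0,5) → (0,6) → (1,6) → (1,7) → (1,8) → (1,9) → (2,9) → (3,9) → (3,8) → (2,8) → (2,7) → (3,7) → (3,6) → (2,6) → (2,5) → (2,4) → (3,4) → (3,5) → (4,5) → (5,5) → (5,4) → (4,4) → (4,3) → (5,3) → (5,2) → (5,1) → (5,0) → (6,0) → (6,1) → (7,1) → (7,2) → (6,2) → (6,3) → (6,4) → (7,4) → (8,4) → (8,5) → (8,6) → (8,7) → (8,8) → (8,9)
Number of steps: 53

Solution:

┌─────────┬─────────┐
│A ↓      │↱ ↓      │
│ ╷ ╷ ┌───┘ ╷ ╶─────┤
│ │↓│ │↱ → ↑│↳ → → ↓│
│ │ │ │ ┌───┴─┬───┐ │
│ │↓│ │↑│↓ ← ↰│↓ ↰│↓│
│ │ ├─┘ │ ╶─┐ ╵ ╷ ╵ │
│ │↓│↱ ↑│↳ ↓│↑ ↲│↑ ↲│
│ │ ╵ ┌─┴─┐ │ ┌─┴─┐ │
│ │↳ ↑│↓ ↰│↓│ │   │ │
├─┴───┘ ╷ ╵ │ │ ╷ └─┤
│↓ ← ← ↲│↑ ↲│ │ │   │
│ ╶─┬───┴─┐ ├─┘ ├─┐ │
│↳ ↓│↱ → ↓│ │   │ │ │
│ ╷ ╵ ┌─┐ ├─┘ ┌─┤ ╵ │
│ │↳ ↑│ │↓│   │ │   │
│ └───┘ │ └───┘ ╵ ╶─┤
│       │↳ → → → → B│
└───────┴───────────┘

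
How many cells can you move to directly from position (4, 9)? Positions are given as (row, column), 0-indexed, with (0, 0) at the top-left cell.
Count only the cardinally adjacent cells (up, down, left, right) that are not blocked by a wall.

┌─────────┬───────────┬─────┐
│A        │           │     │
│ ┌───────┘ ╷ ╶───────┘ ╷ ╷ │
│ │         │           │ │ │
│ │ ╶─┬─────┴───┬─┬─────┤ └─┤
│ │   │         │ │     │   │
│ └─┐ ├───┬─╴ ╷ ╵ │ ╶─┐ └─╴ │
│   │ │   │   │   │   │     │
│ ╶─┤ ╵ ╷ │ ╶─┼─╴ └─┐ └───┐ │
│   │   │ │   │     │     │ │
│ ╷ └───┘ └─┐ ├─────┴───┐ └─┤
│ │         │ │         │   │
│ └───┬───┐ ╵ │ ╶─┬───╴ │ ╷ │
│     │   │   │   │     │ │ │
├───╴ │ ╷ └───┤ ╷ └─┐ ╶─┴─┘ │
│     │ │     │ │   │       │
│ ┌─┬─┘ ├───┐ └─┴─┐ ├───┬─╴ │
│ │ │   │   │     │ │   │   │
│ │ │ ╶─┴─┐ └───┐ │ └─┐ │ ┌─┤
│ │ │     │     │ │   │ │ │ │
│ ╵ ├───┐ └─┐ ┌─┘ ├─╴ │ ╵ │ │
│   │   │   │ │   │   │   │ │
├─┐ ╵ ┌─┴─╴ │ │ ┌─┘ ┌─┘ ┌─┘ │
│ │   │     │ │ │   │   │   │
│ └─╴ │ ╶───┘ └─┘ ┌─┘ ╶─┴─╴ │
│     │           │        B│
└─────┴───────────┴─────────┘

Checking passable neighbors of (4, 9):
Neighbors: (4, 8)
Count: 1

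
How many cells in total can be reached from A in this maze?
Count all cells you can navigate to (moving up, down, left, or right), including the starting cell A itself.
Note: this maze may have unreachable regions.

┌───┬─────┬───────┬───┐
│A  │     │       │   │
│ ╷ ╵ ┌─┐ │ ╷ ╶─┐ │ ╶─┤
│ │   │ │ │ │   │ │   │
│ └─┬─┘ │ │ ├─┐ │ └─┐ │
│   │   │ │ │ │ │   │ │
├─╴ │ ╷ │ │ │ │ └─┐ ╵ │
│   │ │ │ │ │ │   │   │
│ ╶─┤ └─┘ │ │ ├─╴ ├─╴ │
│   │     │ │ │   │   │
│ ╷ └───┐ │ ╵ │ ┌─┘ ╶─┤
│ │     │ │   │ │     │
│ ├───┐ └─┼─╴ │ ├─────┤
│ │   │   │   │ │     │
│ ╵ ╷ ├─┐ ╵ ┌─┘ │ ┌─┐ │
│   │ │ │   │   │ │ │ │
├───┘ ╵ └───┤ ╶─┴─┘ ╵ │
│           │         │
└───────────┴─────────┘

Using BFS/flood-fill to find all reachable cells from A:
Maze size: 9 × 11 = 99 total cells
All cells are reachable — the maze is fully connected.
Reachable cells: 99

Reachable region (· marks reachable cells):

┌───┬─────┬───────┬───┐
│A ·│· · ·│· · · ·│· ·│
│ ╷ ╵ ┌─┐ │ ╷ ╶─┐ │ ╶─┤
│·│· ·│·│·│·│· ·│·│· ·│
│ └─┬─┘ │ │ ├─┐ │ └─┐ │
│· ·│· ·│·│·│·│·│· ·│·│
├─╴ │ ╷ │ │ │ │ └─┐ ╵ │
│· ·│·│·│·│·│·│· ·│· ·│
│ ╶─┤ └─┘ │ │ ├─╴ ├─╴ │
│· ·│· · ·│·│·│· ·│· ·│
│ ╷ └───┐ │ ╵ │ ┌─┘ ╶─┤
│·│· · ·│·│· ·│·│· · ·│
│ ├───┐ └─┼─╴ │ ├─────┤
│·│· ·│· ·│· ·│·│· · ·│
│ ╵ ╷ ├─┐ ╵ ┌─┘ │ ┌─┐ │
│· ·│·│·│· ·│· ·│·│·│·│
├───┘ ╵ └───┤ ╶─┴─┘ ╵ │
│· · · · · ·│· · · · ·│
└───────────┴─────────┘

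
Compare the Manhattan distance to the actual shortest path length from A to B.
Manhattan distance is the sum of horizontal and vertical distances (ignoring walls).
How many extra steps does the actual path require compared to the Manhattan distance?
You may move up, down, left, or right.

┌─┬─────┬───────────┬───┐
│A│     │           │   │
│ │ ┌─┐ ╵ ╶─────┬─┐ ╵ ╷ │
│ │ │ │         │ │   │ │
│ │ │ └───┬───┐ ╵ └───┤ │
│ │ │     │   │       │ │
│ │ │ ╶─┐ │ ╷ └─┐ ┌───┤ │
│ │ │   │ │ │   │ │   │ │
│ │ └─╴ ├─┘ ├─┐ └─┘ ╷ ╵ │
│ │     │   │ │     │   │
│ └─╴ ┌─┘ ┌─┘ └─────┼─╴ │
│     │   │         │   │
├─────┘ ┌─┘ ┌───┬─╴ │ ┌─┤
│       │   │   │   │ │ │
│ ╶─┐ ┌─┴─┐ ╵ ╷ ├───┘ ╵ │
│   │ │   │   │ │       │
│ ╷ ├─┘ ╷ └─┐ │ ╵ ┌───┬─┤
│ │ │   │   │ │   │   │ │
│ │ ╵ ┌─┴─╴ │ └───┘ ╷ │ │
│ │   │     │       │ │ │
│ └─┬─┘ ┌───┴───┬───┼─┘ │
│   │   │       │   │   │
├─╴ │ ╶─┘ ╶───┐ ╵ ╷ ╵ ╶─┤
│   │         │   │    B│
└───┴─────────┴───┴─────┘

Manhattan distance: |11 - 0| + |11 - 0| = 22
Actual path length: 80
Extra steps: 80 - 22 = 58

Solution:

┌─┬─────┬───────────┬───┐
│A│↱ → ↓│↱ → → → → ↓│↱ ↓│
│ │ ┌─┐ ╵ ╶─────┬─┐ ╵ ╷ │
│↓│↑│ │↳ ↑      │ │↳ ↑│↓│
│ │ │ └───┬───┐ ╵ └───┤ │
│↓│↑│     │↓ ↰│       │↓│
│ │ │ ╶─┐ │ ╷ └─┐ ┌───┤ │
│↓│↑│   │ │↓│↑ ↰│ │↓ ↰│↓│
│ │ └─╴ ├─┘ ├─┐ └─┘ ╷ ╵ │
│↓│↑ ↰  │↓ ↲│ │↑ ← ↲│↑ ↲│
│ └─╴ ┌─┘ ┌─┘ └─────┼─╴ │
│↳ → ↑│↓ ↲│         │   │
├─────┘ ┌─┘ ┌───┬─╴ │ ┌─┤
│↓ ← ← ↲│   │   │   │ │ │
│ ╶─┐ ┌─┴─┐ ╵ ╷ ├───┘ ╵ │
│↳ ↓│ │↱ ↓│   │ │       │
│ ╷ ├─┘ ╷ └─┐ │ ╵ ┌───┬─┤
│ │↓│↱ ↑│↳ ↓│ │   │   │ │
│ │ ╵ ┌─┴─╴ │ └───┘ ╷ │ │
│ │↳ ↑│↓ ← ↲│       │ │ │
│ └─┬─┘ ┌───┴───┬───┼─┘ │
│   │↓ ↲│↱ → → ↓│↱ ↓│   │
├─╴ │ ╶─┘ ╶───┐ ╵ ╷ ╵ ╶─┤
│   │↳ → ↑    │↳ ↑│↳ → B│
└───┴─────────┴───┴─────┘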